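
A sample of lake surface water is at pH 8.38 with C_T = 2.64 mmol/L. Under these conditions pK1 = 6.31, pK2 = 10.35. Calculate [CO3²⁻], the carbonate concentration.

[CO3²⁻] = 0.0278 mmol/L

α₂ = 1 / (1 + [H⁺]/K2 + [H⁺]²/(K1K2)) = 1 / (1 + 10^+1.97 + 10^-0.10)
   = 1 / (1 + 93.325 + 0.79433) = 1/95.120 = 0.01051
[CO3²⁻] = α₂ × DIC = 0.01051 × 2.64 = 0.0278 mmol/L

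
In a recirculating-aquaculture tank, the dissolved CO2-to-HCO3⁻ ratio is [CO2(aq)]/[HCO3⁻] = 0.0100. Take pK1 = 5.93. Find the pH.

pH = 7.93

From K1 = [H⁺][HCO3⁻]/[CO2(aq)]:  pH = pK1 − log₁₀([CO2(aq)]/[HCO3⁻])
log₁₀(0.0100) = -2.000
pH = 5.93 − (-2.000) = 7.93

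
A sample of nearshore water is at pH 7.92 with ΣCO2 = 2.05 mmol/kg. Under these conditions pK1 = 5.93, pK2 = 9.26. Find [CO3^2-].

α₂ = 1 / (1 + [H⁺]/K2 + [H⁺]²/(K1K2)) = 1 / (1 + 10^+1.34 + 10^-0.65)
   = 1 / (1 + 21.878 + 0.22387) = 1/23.101 = 0.04329
[CO3²⁻] = α₂ × DIC = 0.04329 × 2.05 = 0.0887 mmol/kg

[CO3²⁻] = 0.0887 mmol/kg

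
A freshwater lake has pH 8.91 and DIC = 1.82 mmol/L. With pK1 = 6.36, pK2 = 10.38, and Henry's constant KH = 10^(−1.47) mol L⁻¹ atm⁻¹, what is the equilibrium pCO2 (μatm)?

α₀ = 1 / (1 + K1/[H⁺] + K1K2/[H⁺]²) = 1 / (1 + 10^+2.55 + 10^+1.08)
   = 1 / (1 + 354.81 + 12.023) = 1/367.84 = 0.002719
[CO2*] = α₀ × DIC = 0.002719 × 1.82 = 0.004948 mmol/L = 4.948 μmol/L
pCO2 = [CO2*]/KH = 4.948×10^-6 / 3.388×10^-2 = 146 μatm

pCO2 = 146 μatm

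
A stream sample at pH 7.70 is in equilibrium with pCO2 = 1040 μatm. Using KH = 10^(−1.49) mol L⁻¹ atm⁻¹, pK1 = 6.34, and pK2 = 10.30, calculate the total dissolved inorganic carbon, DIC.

[CO2*] = KH · pCO2 = 10^(−1.49) × 1040×10^-6 = 3.365×10^-5 mol/L
α₀ = 1/(1 + K1/[H⁺] + K1K2/[H⁺]²) = 1/(1 + 10^+1.36 + 10^-1.24) = 0.04173
DIC = [CO2*]/α₀ = 3.365×10^-5 / 0.04173 = 0.807 mmol/L

DIC = 0.807 mmol/L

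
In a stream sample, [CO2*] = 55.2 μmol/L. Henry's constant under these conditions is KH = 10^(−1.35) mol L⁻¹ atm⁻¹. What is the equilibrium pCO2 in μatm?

KH = 10^(−1.35) = 4.467×10^-2 mol L⁻¹ atm⁻¹
pCO2 = [CO2*]/KH = 55.2×10^-6 / 4.467×10^-2 = 1.24×10^-3 atm = 1240 μatm

pCO2 = 1240 μatm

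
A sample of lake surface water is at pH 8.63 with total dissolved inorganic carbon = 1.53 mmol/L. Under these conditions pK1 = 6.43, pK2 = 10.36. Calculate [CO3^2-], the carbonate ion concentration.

α₂ = 1 / (1 + [H⁺]/K2 + [H⁺]²/(K1K2)) = 1 / (1 + 10^+1.73 + 10^-0.47)
   = 1 / (1 + 53.703 + 0.33884) = 1/55.042 = 0.01817
[CO3²⁻] = α₂ × DIC = 0.01817 × 1.53 = 0.0278 mmol/L

[CO3²⁻] = 0.0278 mmol/L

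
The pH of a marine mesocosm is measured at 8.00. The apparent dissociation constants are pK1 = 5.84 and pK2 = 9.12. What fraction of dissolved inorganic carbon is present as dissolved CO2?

α₀ = 0.00639

α₀ = 1 / (1 + K1/[H⁺] + K1K2/[H⁺]²) = 1 / (1 + 10^+2.16 + 10^+1.04)
   = 1 / (1 + 144.54 + 10.965) = 1/156.51 = 0.006389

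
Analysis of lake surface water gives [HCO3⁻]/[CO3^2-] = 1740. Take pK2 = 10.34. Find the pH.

From K2 = [H⁺][CO3^2-]/[HCO3⁻]:  pH = pK2 − log₁₀([HCO3⁻]/[CO3^2-])
log₁₀(1740) = +3.241
pH = 10.34 − (+3.241) = 7.10

pH = 7.10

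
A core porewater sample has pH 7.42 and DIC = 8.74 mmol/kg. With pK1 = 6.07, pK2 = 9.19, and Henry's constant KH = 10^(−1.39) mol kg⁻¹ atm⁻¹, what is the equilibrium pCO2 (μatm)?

pCO2 = 9030 μatm

α₀ = 1 / (1 + K1/[H⁺] + K1K2/[H⁺]²) = 1 / (1 + 10^+1.35 + 10^-0.42)
   = 1 / (1 + 22.387 + 0.38019) = 1/23.767 = 0.04207
[CO2*] = α₀ × DIC = 0.04207 × 8.74 = 0.3677 mmol/kg
pCO2 = [CO2*]/KH = 3.677×10^-4 / 4.074×10^-2 = 9030 μatm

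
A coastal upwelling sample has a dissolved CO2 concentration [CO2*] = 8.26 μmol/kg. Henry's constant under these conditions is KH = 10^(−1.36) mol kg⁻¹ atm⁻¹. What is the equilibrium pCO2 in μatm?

KH = 10^(−1.36) = 4.365×10^-2 mol kg⁻¹ atm⁻¹
pCO2 = [CO2*]/KH = 8.26×10^-6 / 4.365×10^-2 = 1.89×10^-4 atm = 189 μatm

pCO2 = 189 μatm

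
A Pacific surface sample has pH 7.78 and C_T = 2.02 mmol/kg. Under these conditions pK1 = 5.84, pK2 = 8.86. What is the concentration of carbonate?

α₂ = 1 / (1 + [H⁺]/K2 + [H⁺]²/(K1K2)) = 1 / (1 + 10^+1.08 + 10^-0.86)
   = 1 / (1 + 12.023 + 0.13804) = 1/13.161 = 0.07598
[CO3²⁻] = α₂ × DIC = 0.07598 × 2.02 = 0.153 mmol/kg

[CO3²⁻] = 0.153 mmol/kg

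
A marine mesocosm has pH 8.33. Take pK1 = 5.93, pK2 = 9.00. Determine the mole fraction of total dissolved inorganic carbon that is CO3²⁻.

α₂ = 0.176

α₂ = 1 / (1 + [H⁺]/K2 + [H⁺]²/(K1K2)) = 1 / (1 + 10^+0.67 + 10^-1.73)
   = 1 / (1 + 4.6774 + 0.018621) = 1/5.6960 = 0.1756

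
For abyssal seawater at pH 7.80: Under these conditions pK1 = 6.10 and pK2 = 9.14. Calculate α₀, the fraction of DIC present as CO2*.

α₀ = 1 / (1 + K1/[H⁺] + K1K2/[H⁺]²) = 1 / (1 + 10^+1.70 + 10^+0.36)
   = 1 / (1 + 50.119 + 2.2909) = 1/53.410 = 0.01872

α₀ = 0.0187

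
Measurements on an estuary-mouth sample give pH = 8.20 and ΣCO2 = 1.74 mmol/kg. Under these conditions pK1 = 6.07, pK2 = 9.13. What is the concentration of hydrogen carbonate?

[HCO3⁻] = 1.55 mmol/kg

α₁ = 1 / (1 + [H⁺]/K1 + K2/[H⁺]) = 1 / (1 + 10^-2.13 + 10^-0.93)
   = 1 / (1 + 0.0074131 + 0.11749) = 1/1.1249 = 0.8890
[HCO3⁻] = α₁ × DIC = 0.8890 × 1.74 = 1.55 mmol/kg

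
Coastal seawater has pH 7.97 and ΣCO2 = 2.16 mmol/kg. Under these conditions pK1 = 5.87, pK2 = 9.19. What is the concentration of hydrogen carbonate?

[HCO3⁻] = 2.02 mmol/kg

α₁ = 1 / (1 + [H⁺]/K1 + K2/[H⁺]) = 1 / (1 + 10^-2.10 + 10^-1.22)
   = 1 / (1 + 0.0079433 + 0.060256) = 1/1.0682 = 0.9362
[HCO3⁻] = α₁ × DIC = 0.9362 × 2.16 = 2.02 mmol/kg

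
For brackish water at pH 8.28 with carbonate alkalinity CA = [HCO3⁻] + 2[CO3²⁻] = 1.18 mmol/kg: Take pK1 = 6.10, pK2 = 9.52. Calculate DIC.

DIC = 1.13 mmol/kg

CA = [HCO3⁻] + 2[CO3²⁻] = (α₁ + 2α₂)·DIC
At pH 8.28: [H⁺]/K1 = 10^-2.18 = 0.0066069, K2/[H⁺] = 10^-1.24 = 0.057544
α₁ = 1/(1 + 0.0066069 + 0.057544) = 1/1.0642 = 0.9397; α₂ = α₁·K2/[H⁺] = 0.05408
α₁ + 2α₂ = 1.0479
DIC = CA / (α₁ + 2α₂) = 1.18 / 1.0479 = 1.13 mmol/kg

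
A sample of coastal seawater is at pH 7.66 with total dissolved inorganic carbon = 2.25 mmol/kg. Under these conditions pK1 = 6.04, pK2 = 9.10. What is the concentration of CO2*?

[CO2*] = 0.0509 mmol/kg

α₀ = 1 / (1 + K1/[H⁺] + K1K2/[H⁺]²) = 1 / (1 + 10^+1.62 + 10^+0.18)
   = 1 / (1 + 41.687 + 1.5136) = 1/44.200 = 0.02262
[CO2*] = α₀ × DIC = 0.02262 × 2.25 = 0.0509 mmol/kg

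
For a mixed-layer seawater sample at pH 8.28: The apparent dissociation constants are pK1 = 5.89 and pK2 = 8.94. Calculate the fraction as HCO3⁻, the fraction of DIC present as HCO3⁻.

α₁ = 1 / (1 + [H⁺]/K1 + K2/[H⁺]) = 1 / (1 + 10^-2.39 + 10^-0.66)
   = 1 / (1 + 0.0040738 + 0.21878) = 1/1.2228 = 0.8178

α₁ = 0.818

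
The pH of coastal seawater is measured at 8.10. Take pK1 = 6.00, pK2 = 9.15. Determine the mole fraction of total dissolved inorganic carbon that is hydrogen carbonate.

α₁ = 0.912

α₁ = 1 / (1 + [H⁺]/K1 + K2/[H⁺]) = 1 / (1 + 10^-2.10 + 10^-1.05)
   = 1 / (1 + 0.0079433 + 0.089125) = 1/1.0971 = 0.9115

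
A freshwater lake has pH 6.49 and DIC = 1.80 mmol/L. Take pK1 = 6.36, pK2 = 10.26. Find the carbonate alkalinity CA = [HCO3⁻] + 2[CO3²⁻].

CA = [HCO3⁻] + 2[CO3²⁻] = (α₁ + 2α₂)·DIC
At pH 6.49: [H⁺]/K1 = 10^-0.13 = 0.74131, K2/[H⁺] = 10^-3.77 = 0.00016982
α₁ = 1/(1 + 0.74131 + 0.00016982) = 1/1.7415 = 0.5742; α₂ = α₁·K2/[H⁺] = 9.752×10^-5
α₁ + 2α₂ = 0.5744
CA = 0.5744 × 1.80 = 1.03 mmol/L

CA = 1.03 mmol/L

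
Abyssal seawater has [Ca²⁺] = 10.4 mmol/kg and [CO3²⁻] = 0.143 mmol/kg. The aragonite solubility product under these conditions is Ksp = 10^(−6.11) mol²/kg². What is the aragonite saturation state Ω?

Ksp = 10^(−6.11) = 7.762×10^-7
Ω = [Ca²⁺][CO3²⁻]/Ksp = (10.4×10^-3)(0.143×10^-3) / 7.762×10^-7 = 1.92

Ω = 1.92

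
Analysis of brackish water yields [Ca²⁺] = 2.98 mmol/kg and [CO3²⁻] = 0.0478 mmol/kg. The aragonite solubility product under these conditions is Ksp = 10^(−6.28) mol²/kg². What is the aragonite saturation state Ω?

Ω = 0.271

Ksp = 10^(−6.28) = 5.248×10^-7
Ω = [Ca²⁺][CO3²⁻]/Ksp = (2.98×10^-3)(0.0478×10^-3) / 5.248×10^-7 = 0.271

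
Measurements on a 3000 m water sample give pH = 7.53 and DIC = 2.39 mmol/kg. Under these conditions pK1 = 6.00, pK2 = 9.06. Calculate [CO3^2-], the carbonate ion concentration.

[CO3²⁻] = 0.0666 mmol/kg

α₂ = 1 / (1 + [H⁺]/K2 + [H⁺]²/(K1K2)) = 1 / (1 + 10^+1.53 + 10^+0.00)
   = 1 / (1 + 33.884 + 1.0000) = 1/35.884 = 0.02787
[CO3²⁻] = α₂ × DIC = 0.02787 × 2.39 = 0.0666 mmol/kg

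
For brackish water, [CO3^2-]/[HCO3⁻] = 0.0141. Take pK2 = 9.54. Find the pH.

pH = 7.69

From K2 = [H⁺][CO3^2-]/[HCO3⁻]:  pH = pK2 + log₁₀([CO3^2-]/[HCO3⁻])
log₁₀(0.0141) = -1.851
pH = 9.54 + (-1.851) = 7.69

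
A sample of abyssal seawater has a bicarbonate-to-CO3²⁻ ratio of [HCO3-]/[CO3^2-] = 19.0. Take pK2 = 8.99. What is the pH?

pH = 7.71

From K2 = [H⁺][CO3^2-]/[HCO3-]:  pH = pK2 − log₁₀([HCO3-]/[CO3^2-])
log₁₀(19.0) = +1.279
pH = 8.99 − (+1.279) = 7.71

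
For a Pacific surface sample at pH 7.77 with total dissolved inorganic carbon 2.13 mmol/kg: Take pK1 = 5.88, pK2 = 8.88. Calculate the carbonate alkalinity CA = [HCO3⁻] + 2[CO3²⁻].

CA = [HCO3⁻] + 2[CO3²⁻] = (α₁ + 2α₂)·DIC
At pH 7.77: [H⁺]/K1 = 10^-1.89 = 0.012882, K2/[H⁺] = 10^-1.11 = 0.077625
α₁ = 1/(1 + 0.012882 + 0.077625) = 1/1.0905 = 0.9170; α₂ = α₁·K2/[H⁺] = 0.07118
α₁ + 2α₂ = 1.0594
CA = 1.0594 × 2.13 = 2.26 mmol/kg

CA = 2.26 mmol/kg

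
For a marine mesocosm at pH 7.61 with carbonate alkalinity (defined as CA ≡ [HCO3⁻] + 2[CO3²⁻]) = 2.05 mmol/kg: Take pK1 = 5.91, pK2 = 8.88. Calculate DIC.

DIC = 1.99 mmol/kg

CA = [HCO3⁻] + 2[CO3²⁻] = (α₁ + 2α₂)·DIC
At pH 7.61: [H⁺]/K1 = 10^-1.70 = 0.019953, K2/[H⁺] = 10^-1.27 = 0.053703
α₁ = 1/(1 + 0.019953 + 0.053703) = 1/1.0737 = 0.9314; α₂ = α₁·K2/[H⁺] = 0.05002
α₁ + 2α₂ = 1.0314
DIC = CA / (α₁ + 2α₂) = 2.05 / 1.0314 = 1.99 mmol/kg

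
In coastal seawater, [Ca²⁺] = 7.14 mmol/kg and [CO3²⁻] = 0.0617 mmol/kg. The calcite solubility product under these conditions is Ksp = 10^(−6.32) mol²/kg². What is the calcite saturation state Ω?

Ksp = 10^(−6.32) = 4.786×10^-7
Ω = [Ca²⁺][CO3²⁻]/Ksp = (7.14×10^-3)(0.0617×10^-3) / 4.786×10^-7 = 0.920

Ω = 0.920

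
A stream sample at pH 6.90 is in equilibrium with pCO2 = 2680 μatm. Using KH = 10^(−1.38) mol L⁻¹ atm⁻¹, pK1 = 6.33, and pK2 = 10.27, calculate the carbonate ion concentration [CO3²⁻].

[CO3²⁻] = 0.177 μmol/L

[CO2*] = KH · pCO2 = 10^(−1.38) × 2680×10^-6 = 1.117×10^-4 mol/L
α₀ = 1/(1 + K1/[H⁺] + K1K2/[H⁺]²) = 1/(1 + 10^+0.57 + 10^-2.80) = 0.2120
DIC = [CO2*]/α₀ = 1.117×10^-4 / 0.2120 = 0.5270 mmol/L
[CO3²⁻] = α₂·DIC; α₂ = 0.0003360, so [CO3²⁻] = 0.0003360 × 0.5270 = 0.000177 mmol/L = 0.177 μmol/L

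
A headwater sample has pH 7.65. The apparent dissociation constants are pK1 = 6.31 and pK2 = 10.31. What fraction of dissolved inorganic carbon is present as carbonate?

α₂ = 1 / (1 + [H⁺]/K2 + [H⁺]²/(K1K2)) = 1 / (1 + 10^+2.66 + 10^+1.32)
   = 1 / (1 + 457.09 + 20.893) = 1/478.98 = 0.002088

α₂ = 0.00209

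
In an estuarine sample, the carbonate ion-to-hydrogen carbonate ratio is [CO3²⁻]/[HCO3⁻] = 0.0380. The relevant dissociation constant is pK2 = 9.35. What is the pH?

From K2 = [H⁺][CO3²⁻]/[HCO3⁻]:  pH = pK2 + log₁₀([CO3²⁻]/[HCO3⁻])
log₁₀(0.0380) = -1.420
pH = 9.35 + (-1.420) = 7.93

pH = 7.93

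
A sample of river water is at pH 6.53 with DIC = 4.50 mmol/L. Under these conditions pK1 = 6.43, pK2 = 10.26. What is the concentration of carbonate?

[CO3²⁻] = 0.467 μmol/L

α₂ = 1 / (1 + [H⁺]/K2 + [H⁺]²/(K1K2)) = 1 / (1 + 10^+3.73 + 10^+3.63)
   = 1 / (1 + 5370.3 + 4265.8) = 1/9637.1 = 0.0001038
[CO3²⁻] = α₂ × DIC = 0.0001038 × 4.50 = 0.000467 mmol/L = 0.467 μmol/L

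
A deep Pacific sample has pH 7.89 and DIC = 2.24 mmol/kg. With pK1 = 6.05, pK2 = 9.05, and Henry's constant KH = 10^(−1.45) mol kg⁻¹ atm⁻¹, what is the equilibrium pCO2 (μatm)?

pCO2 = 842 μatm

α₀ = 1 / (1 + K1/[H⁺] + K1K2/[H⁺]²) = 1 / (1 + 10^+1.84 + 10^+0.68)
   = 1 / (1 + 69.183 + 4.7863) = 1/74.969 = 0.01334
[CO2*] = α₀ × DIC = 0.01334 × 2.24 = 0.02988 mmol/kg
pCO2 = [CO2*]/KH = 2.988×10^-5 / 3.548×10^-2 = 842 μatm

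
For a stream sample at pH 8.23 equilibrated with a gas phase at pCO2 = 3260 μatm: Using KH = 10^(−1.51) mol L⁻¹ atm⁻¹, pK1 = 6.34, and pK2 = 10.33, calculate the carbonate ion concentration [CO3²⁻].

[CO2*] = KH · pCO2 = 10^(−1.51) × 3260×10^-6 = 1.007×10^-4 mol/L
α₀ = 1/(1 + K1/[H⁺] + K1K2/[H⁺]²) = 1/(1 + 10^+1.89 + 10^-0.21) = 0.01262
DIC = [CO2*]/α₀ = 1.007×10^-4 / 0.01262 = 7.983 mmol/L
[CO3²⁻] = α₂·DIC; α₂ = 0.007781, so [CO3²⁻] = 0.007781 × 7.983 = 0.0621 mmol/L

[CO3²⁻] = 0.0621 mmol/L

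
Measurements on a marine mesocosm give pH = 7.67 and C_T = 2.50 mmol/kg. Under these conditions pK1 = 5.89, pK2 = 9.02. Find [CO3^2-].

[CO3²⁻] = 0.105 mmol/kg

α₂ = 1 / (1 + [H⁺]/K2 + [H⁺]²/(K1K2)) = 1 / (1 + 10^+1.35 + 10^-0.43)
   = 1 / (1 + 22.387 + 0.37154) = 1/23.759 = 0.04209
[CO3²⁻] = α₂ × DIC = 0.04209 × 2.50 = 0.105 mmol/kg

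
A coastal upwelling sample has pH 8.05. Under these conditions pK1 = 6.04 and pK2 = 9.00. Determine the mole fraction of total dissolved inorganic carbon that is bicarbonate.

α₁ = 0.891

α₁ = 1 / (1 + [H⁺]/K1 + K2/[H⁺]) = 1 / (1 + 10^-2.01 + 10^-0.95)
   = 1 / (1 + 0.0097724 + 0.11220) = 1/1.1220 = 0.8913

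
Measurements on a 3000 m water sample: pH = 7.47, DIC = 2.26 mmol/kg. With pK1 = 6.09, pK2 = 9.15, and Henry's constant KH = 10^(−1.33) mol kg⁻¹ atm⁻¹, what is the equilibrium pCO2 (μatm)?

pCO2 = 1900 μatm

α₀ = 1 / (1 + K1/[H⁺] + K1K2/[H⁺]²) = 1 / (1 + 10^+1.38 + 10^-0.30)
   = 1 / (1 + 23.988 + 0.50119) = 1/25.490 = 0.03923
[CO2*] = α₀ × DIC = 0.03923 × 2.26 = 0.08866 mmol/kg
pCO2 = [CO2*]/KH = 8.866×10^-5 / 4.677×10^-2 = 1900 μatm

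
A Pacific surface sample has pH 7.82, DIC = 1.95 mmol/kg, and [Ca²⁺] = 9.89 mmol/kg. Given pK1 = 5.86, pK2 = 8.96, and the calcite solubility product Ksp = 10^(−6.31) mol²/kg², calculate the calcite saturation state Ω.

Ω = 2.63

α₂ = 1 / (1 + [H⁺]/K2 + [H⁺]²/(K1K2)) = 1 / (1 + 10^+1.14 + 10^-0.82)
   = 1 / (1 + 13.804 + 0.15136) = 1/14.955 = 0.06687
[CO3²⁻] = α₂ × DIC = 0.06687 × 1.95 = 0.1304 mmol/kg
Ksp = 10^(−6.31) = 4.898×10^-7
Ω = [Ca²⁺][CO3²⁻]/Ksp = (9.89×10^-3)(1.304×10^-4) / 4.898×10^-7 = 2.63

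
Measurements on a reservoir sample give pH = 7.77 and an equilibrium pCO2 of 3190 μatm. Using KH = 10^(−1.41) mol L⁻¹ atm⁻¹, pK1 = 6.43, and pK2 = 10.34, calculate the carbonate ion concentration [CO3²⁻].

[CO2*] = KH · pCO2 = 10^(−1.41) × 3190×10^-6 = 1.241×10^-4 mol/L
α₀ = 1/(1 + K1/[H⁺] + K1K2/[H⁺]²) = 1/(1 + 10^+1.34 + 10^-1.23) = 0.04360
DIC = [CO2*]/α₀ = 1.241×10^-4 / 0.04360 = 2.847 mmol/L
[CO3²⁻] = α₂·DIC; α₂ = 0.002567, so [CO3²⁻] = 0.002567 × 2.847 = 0.00731 mmol/L = 7.31 μmol/L

[CO3²⁻] = 7.31 μmol/L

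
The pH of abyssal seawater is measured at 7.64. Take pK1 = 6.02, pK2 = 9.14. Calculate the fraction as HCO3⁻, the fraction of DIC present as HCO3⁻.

α₁ = 0.947

α₁ = 1 / (1 + [H⁺]/K1 + K2/[H⁺]) = 1 / (1 + 10^-1.62 + 10^-1.50)
   = 1 / (1 + 0.023988 + 0.031623) = 1/1.0556 = 0.9473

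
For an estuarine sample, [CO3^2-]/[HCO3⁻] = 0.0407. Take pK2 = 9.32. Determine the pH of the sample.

From K2 = [H⁺][CO3^2-]/[HCO3⁻]:  pH = pK2 + log₁₀([CO3^2-]/[HCO3⁻])
log₁₀(0.0407) = -1.390
pH = 9.32 + (-1.390) = 7.93

pH = 7.93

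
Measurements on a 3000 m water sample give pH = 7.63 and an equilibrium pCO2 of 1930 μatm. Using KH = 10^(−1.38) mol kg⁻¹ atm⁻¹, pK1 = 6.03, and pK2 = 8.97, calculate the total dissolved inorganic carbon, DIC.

[CO2*] = KH · pCO2 = 10^(−1.38) × 1930×10^-6 = 8.046×10^-5 mol/kg
α₀ = 1/(1 + K1/[H⁺] + K1K2/[H⁺]²) = 1/(1 + 10^+1.60 + 10^+0.26) = 0.02346
DIC = [CO2*]/α₀ = 8.046×10^-5 / 0.02346 = 3.43 mmol/kg

DIC = 3.43 mmol/kg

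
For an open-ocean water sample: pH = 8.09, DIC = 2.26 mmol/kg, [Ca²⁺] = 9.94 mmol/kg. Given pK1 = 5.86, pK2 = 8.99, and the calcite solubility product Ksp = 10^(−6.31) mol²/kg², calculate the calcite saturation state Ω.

α₂ = 1 / (1 + [H⁺]/K2 + [H⁺]²/(K1K2)) = 1 / (1 + 10^+0.90 + 10^-1.33)
   = 1 / (1 + 7.9433 + 0.046774) = 1/8.9901 = 0.1112
[CO3²⁻] = α₂ × DIC = 0.1112 × 2.26 = 0.2514 mmol/kg
Ksp = 10^(−6.31) = 4.898×10^-7
Ω = [Ca²⁺][CO3²⁻]/Ksp = (9.94×10^-3)(2.514×10^-4) / 4.898×10^-7 = 5.10

Ω = 5.10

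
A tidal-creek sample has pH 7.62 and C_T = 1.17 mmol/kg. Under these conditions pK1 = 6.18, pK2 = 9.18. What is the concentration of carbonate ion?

[CO3²⁻] = 0.0303 mmol/kg

α₂ = 1 / (1 + [H⁺]/K2 + [H⁺]²/(K1K2)) = 1 / (1 + 10^+1.56 + 10^+0.12)
   = 1 / (1 + 36.308 + 1.3183) = 1/38.626 = 0.02589
[CO3²⁻] = α₂ × DIC = 0.02589 × 1.17 = 0.0303 mmol/kg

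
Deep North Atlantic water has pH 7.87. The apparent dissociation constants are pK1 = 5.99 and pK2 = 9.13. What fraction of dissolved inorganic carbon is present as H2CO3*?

α₀ = 1 / (1 + K1/[H⁺] + K1K2/[H⁺]²) = 1 / (1 + 10^+1.88 + 10^+0.62)
   = 1 / (1 + 75.858 + 4.1687) = 1/81.026 = 0.01234

α₀ = 0.0123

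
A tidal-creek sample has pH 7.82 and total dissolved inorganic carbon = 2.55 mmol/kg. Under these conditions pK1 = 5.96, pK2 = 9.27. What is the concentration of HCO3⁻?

α₁ = 1 / (1 + [H⁺]/K1 + K2/[H⁺]) = 1 / (1 + 10^-1.86 + 10^-1.45)
   = 1 / (1 + 0.013804 + 0.035481) = 1/1.0493 = 0.9530
[HCO3⁻] = α₁ × DIC = 0.9530 × 2.55 = 2.43 mmol/kg

[HCO3⁻] = 2.43 mmol/kg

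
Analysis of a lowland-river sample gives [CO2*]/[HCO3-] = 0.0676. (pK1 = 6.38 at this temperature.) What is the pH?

pH = 7.55

From K1 = [H⁺][HCO3-]/[CO2*]:  pH = pK1 − log₁₀([CO2*]/[HCO3-])
log₁₀(0.0676) = -1.170
pH = 6.38 − (-1.170) = 7.55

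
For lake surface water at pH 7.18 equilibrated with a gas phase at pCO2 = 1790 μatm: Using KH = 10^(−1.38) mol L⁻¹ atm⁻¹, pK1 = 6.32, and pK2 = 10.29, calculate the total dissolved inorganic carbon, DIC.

[CO2*] = KH · pCO2 = 10^(−1.38) × 1790×10^-6 = 7.462×10^-5 mol/L
α₀ = 1/(1 + K1/[H⁺] + K1K2/[H⁺]²) = 1/(1 + 10^+0.86 + 10^-2.25) = 0.1212
DIC = [CO2*]/α₀ = 7.462×10^-5 / 0.1212 = 0.616 mmol/L

DIC = 0.616 mmol/L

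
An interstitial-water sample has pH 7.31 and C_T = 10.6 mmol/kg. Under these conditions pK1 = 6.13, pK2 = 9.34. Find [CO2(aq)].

α₀ = 1 / (1 + K1/[H⁺] + K1K2/[H⁺]²) = 1 / (1 + 10^+1.18 + 10^-0.85)
   = 1 / (1 + 15.136 + 0.14125) = 1/16.277 = 0.06144
[CO2*] = α₀ × DIC = 0.06144 × 10.6 = 0.651 mmol/kg

[CO2*] = 0.651 mmol/kg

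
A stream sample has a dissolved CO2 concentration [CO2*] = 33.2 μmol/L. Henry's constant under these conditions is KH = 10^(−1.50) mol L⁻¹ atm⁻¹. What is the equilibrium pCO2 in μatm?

pCO2 = 1050 μatm

KH = 10^(−1.50) = 3.162×10^-2 mol L⁻¹ atm⁻¹
pCO2 = [CO2*]/KH = 33.2×10^-6 / 3.162×10^-2 = 1.05×10^-3 atm = 1050 μatm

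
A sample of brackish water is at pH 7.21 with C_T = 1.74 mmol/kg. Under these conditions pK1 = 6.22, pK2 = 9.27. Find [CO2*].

[CO2*] = 0.160 mmol/kg

α₀ = 1 / (1 + K1/[H⁺] + K1K2/[H⁺]²) = 1 / (1 + 10^+0.99 + 10^-1.07)
   = 1 / (1 + 9.7724 + 0.085114) = 1/10.857 = 0.09210
[CO2*] = α₀ × DIC = 0.09210 × 1.74 = 0.160 mmol/kg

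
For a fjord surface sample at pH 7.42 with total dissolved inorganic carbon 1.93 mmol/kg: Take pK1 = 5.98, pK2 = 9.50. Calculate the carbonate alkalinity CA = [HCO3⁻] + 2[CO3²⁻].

CA = 1.88 mmol/kg

CA = [HCO3⁻] + 2[CO3²⁻] = (α₁ + 2α₂)·DIC
At pH 7.42: [H⁺]/K1 = 10^-1.44 = 0.036308, K2/[H⁺] = 10^-2.08 = 0.0083176
α₁ = 1/(1 + 0.036308 + 0.0083176) = 1/1.0446 = 0.9573; α₂ = α₁·K2/[H⁺] = 0.007962
α₁ + 2α₂ = 0.9732
CA = 0.9732 × 1.93 = 1.88 mmol/kg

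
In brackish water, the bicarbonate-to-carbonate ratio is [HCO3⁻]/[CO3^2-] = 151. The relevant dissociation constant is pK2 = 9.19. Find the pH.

From K2 = [H⁺][CO3^2-]/[HCO3⁻]:  pH = pK2 − log₁₀([HCO3⁻]/[CO3^2-])
log₁₀(151) = +2.179
pH = 9.19 − (+2.179) = 7.01

pH = 7.01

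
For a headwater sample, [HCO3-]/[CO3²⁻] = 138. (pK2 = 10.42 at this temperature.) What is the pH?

From K2 = [H⁺][CO3²⁻]/[HCO3-]:  pH = pK2 − log₁₀([HCO3-]/[CO3²⁻])
log₁₀(138) = +2.140
pH = 10.42 − (+2.140) = 8.28

pH = 8.28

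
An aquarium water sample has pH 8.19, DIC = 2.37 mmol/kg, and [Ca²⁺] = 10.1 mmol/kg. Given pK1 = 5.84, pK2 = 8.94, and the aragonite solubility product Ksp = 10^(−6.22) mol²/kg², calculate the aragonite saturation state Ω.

Ω = 5.98

α₂ = 1 / (1 + [H⁺]/K2 + [H⁺]²/(K1K2)) = 1 / (1 + 10^+0.75 + 10^-1.60)
   = 1 / (1 + 5.6234 + 0.025119) = 1/6.6485 = 0.1504
[CO3²⁻] = α₂ × DIC = 0.1504 × 2.37 = 0.3565 mmol/kg
Ksp = 10^(−6.22) = 6.026×10^-7
Ω = [Ca²⁺][CO3²⁻]/Ksp = (10.1×10^-3)(3.565×10^-4) / 6.026×10^-7 = 5.98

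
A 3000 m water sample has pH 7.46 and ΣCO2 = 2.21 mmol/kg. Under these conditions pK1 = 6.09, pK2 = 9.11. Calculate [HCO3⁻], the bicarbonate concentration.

α₁ = 1 / (1 + [H⁺]/K1 + K2/[H⁺]) = 1 / (1 + 10^-1.37 + 10^-1.65)
   = 1 / (1 + 0.042658 + 0.022387) = 1/1.0650 = 0.9389
[HCO3⁻] = α₁ × DIC = 0.9389 × 2.21 = 2.08 mmol/kg

[HCO3⁻] = 2.08 mmol/kg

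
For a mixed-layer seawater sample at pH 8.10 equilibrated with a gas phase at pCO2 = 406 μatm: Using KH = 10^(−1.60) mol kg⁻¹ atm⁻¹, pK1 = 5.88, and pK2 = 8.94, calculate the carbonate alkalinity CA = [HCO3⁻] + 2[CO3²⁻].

[CO2*] = KH · pCO2 = 10^(−1.60) × 406×10^-6 = 1.020×10^-5 mol/kg
α₀ = 1/(1 + K1/[H⁺] + K1K2/[H⁺]²) = 1/(1 + 10^+2.22 + 10^+1.38) = 0.005237
DIC = [CO2*]/α₀ = 1.020×10^-5 / 0.005237 = 1.947 mmol/kg
CA = (α₁ + 2α₂)·DIC = (0.8691 + 2×0.1256) × 1.947 = 2.18 mmol/kg

CA = 2.18 mmol/kg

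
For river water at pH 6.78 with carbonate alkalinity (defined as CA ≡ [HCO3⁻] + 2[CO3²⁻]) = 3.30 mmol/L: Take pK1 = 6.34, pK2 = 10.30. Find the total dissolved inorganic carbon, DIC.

DIC = 4.50 mmol/L

CA = [HCO3⁻] + 2[CO3²⁻] = (α₁ + 2α₂)·DIC
At pH 6.78: [H⁺]/K1 = 10^-0.44 = 0.36308, K2/[H⁺] = 10^-3.52 = 0.00030200
α₁ = 1/(1 + 0.36308 + 0.00030200) = 1/1.3634 = 0.7335; α₂ = α₁·K2/[H⁺] = 0.0002215
α₁ + 2α₂ = 0.7339
DIC = CA / (α₁ + 2α₂) = 3.30 / 0.7339 = 4.50 mmol/L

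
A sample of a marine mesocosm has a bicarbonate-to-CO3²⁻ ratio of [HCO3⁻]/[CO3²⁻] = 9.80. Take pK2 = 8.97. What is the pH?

pH = 7.98

From K2 = [H⁺][CO3²⁻]/[HCO3⁻]:  pH = pK2 − log₁₀([HCO3⁻]/[CO3²⁻])
log₁₀(9.80) = +0.991
pH = 8.97 − (+0.991) = 7.98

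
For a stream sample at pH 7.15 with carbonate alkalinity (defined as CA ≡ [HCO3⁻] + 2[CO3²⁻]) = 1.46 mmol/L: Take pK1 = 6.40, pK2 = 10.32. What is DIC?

DIC = 1.72 mmol/L

CA = [HCO3⁻] + 2[CO3²⁻] = (α₁ + 2α₂)·DIC
At pH 7.15: [H⁺]/K1 = 10^-0.75 = 0.17783, K2/[H⁺] = 10^-3.17 = 0.00067608
α₁ = 1/(1 + 0.17783 + 0.00067608) = 1/1.1785 = 0.8485; α₂ = α₁·K2/[H⁺] = 0.0005737
α₁ + 2α₂ = 0.8497
DIC = CA / (α₁ + 2α₂) = 1.46 / 0.8497 = 1.72 mmol/L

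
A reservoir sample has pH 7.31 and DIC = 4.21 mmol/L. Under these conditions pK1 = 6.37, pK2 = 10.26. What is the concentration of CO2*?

[CO2*] = 0.433 mmol/L

α₀ = 1 / (1 + K1/[H⁺] + K1K2/[H⁺]²) = 1 / (1 + 10^+0.94 + 10^-2.01)
   = 1 / (1 + 8.7096 + 0.0097724) = 1/9.7194 = 0.1029
[CO2*] = α₀ × DIC = 0.1029 × 4.21 = 0.433 mmol/L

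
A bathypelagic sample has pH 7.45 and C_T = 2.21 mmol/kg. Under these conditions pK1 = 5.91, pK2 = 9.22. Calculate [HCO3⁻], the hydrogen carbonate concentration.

α₁ = 1 / (1 + [H⁺]/K1 + K2/[H⁺]) = 1 / (1 + 10^-1.54 + 10^-1.77)
   = 1 / (1 + 0.028840 + 0.016982) = 1/1.0458 = 0.9562
[HCO3⁻] = α₁ × DIC = 0.9562 × 2.21 = 2.11 mmol/kg

[HCO3⁻] = 2.11 mmol/kg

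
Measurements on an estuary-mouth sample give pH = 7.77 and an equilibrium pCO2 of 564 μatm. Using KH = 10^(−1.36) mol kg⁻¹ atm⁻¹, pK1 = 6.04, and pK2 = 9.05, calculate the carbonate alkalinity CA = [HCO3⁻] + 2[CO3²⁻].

CA = 1.46 mmol/kg

[CO2*] = KH · pCO2 = 10^(−1.36) × 564×10^-6 = 2.462×10^-5 mol/kg
α₀ = 1/(1 + K1/[H⁺] + K1K2/[H⁺]²) = 1/(1 + 10^+1.73 + 10^+0.45) = 0.01738
DIC = [CO2*]/α₀ = 2.462×10^-5 / 0.01738 = 1.416 mmol/kg
CA = (α₁ + 2α₂)·DIC = (0.9336 + 2×0.04900) × 1.416 = 1.46 mmol/kg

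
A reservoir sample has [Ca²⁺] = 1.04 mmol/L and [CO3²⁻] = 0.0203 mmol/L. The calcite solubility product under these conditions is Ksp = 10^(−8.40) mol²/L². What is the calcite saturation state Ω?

Ksp = 10^(−8.40) = 3.981×10^-9
Ω = [Ca²⁺][CO3²⁻]/Ksp = (1.04×10^-3)(0.0203×10^-3) / 3.981×10^-9 = 5.30

Ω = 5.30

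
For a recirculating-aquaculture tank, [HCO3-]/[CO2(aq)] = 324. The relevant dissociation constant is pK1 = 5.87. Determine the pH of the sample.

pH = 8.38

From K1 = [H⁺][HCO3-]/[CO2(aq)]:  pH = pK1 + log₁₀([HCO3-]/[CO2(aq)])
log₁₀(324) = +2.511
pH = 5.87 + (+2.511) = 8.38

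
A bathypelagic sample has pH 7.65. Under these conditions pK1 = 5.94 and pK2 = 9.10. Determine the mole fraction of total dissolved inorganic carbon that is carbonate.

α₂ = 1 / (1 + [H⁺]/K2 + [H⁺]²/(K1K2)) = 1 / (1 + 10^+1.45 + 10^-0.26)
   = 1 / (1 + 28.184 + 0.54954) = 1/29.733 = 0.03363

α₂ = 0.0336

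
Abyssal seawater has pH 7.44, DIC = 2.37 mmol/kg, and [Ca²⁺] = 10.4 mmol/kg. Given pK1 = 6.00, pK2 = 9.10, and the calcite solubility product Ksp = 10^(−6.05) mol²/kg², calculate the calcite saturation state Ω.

α₂ = 1 / (1 + [H⁺]/K2 + [H⁺]²/(K1K2)) = 1 / (1 + 10^+1.66 + 10^+0.22)
   = 1 / (1 + 45.709 + 1.6596) = 1/48.368 = 0.02067
[CO3²⁻] = α₂ × DIC = 0.02067 × 2.37 = 0.04900 mmol/kg
Ksp = 10^(−6.05) = 8.913×10^-7
Ω = [Ca²⁺][CO3²⁻]/Ksp = (10.4×10^-3)(4.900×10^-5) / 8.913×10^-7 = 0.572

Ω = 0.572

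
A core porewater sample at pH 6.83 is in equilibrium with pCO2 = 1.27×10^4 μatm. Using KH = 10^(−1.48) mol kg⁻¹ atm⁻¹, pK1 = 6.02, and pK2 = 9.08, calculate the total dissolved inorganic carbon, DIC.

[CO2*] = KH · pCO2 = 10^(−1.48) × 1.27×10^4×10^-6 = 4.205×10^-4 mol/kg
α₀ = 1/(1 + K1/[H⁺] + K1K2/[H⁺]²) = 1/(1 + 10^+0.81 + 10^-1.44) = 0.1335
DIC = [CO2*]/α₀ = 4.205×10^-4 / 0.1335 = 3.15 mmol/kg

DIC = 3.15 mmol/kg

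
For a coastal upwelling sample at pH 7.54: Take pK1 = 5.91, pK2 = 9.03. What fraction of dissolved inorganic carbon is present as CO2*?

α₀ = 1 / (1 + K1/[H⁺] + K1K2/[H⁺]²) = 1 / (1 + 10^+1.63 + 10^+0.14)
   = 1 / (1 + 42.658 + 1.3804) = 1/45.038 = 0.02220

α₀ = 0.0222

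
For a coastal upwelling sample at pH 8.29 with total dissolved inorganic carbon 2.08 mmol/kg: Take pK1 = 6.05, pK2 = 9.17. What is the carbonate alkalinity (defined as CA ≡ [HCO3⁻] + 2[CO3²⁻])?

CA = [HCO3⁻] + 2[CO3²⁻] = (α₁ + 2α₂)·DIC
At pH 8.29: [H⁺]/K1 = 10^-2.24 = 0.0057544, K2/[H⁺] = 10^-0.88 = 0.13183
α₁ = 1/(1 + 0.0057544 + 0.13183) = 1/1.1376 = 0.8791; α₂ = α₁·K2/[H⁺] = 0.1159
α₁ + 2α₂ = 1.1108
CA = 1.1108 × 2.08 = 2.31 mmol/kg

CA = 2.31 mmol/kg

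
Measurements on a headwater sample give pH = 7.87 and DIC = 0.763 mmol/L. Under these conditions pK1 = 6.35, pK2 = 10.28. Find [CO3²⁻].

α₂ = 1 / (1 + [H⁺]/K2 + [H⁺]²/(K1K2)) = 1 / (1 + 10^+2.41 + 10^+0.89)
   = 1 / (1 + 257.04 + 7.7625) = 1/265.80 = 0.003762
[CO3²⁻] = α₂ × DIC = 0.003762 × 0.763 = 0.00287 mmol/L = 2.87 μmol/L

[CO3²⁻] = 2.87 μmol/L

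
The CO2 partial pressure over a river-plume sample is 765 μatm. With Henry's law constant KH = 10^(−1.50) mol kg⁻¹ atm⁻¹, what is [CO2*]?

KH = 10^(−1.50) = 3.162×10^-2 mol kg⁻¹ atm⁻¹
[CO2*] = KH · pCO2 = 3.162×10^-2 × 765×10^-6 atm = 2.42×10^-5 mol/kg

[CO2*] = 24.2 μmol/kg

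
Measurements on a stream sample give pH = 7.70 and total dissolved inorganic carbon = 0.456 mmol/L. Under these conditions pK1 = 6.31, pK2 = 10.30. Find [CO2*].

α₀ = 1 / (1 + K1/[H⁺] + K1K2/[H⁺]²) = 1 / (1 + 10^+1.39 + 10^-1.21)
   = 1 / (1 + 24.547 + 0.061660) = 1/25.609 = 0.03905
[CO2*] = α₀ × DIC = 0.03905 × 0.456 = 0.0178 mmol/L = 17.8 μmol/L

[CO2*] = 17.8 μmol/L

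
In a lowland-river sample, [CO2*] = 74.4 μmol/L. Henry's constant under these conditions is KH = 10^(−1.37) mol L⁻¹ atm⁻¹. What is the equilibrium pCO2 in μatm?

pCO2 = 1740 μatm

KH = 10^(−1.37) = 4.266×10^-2 mol L⁻¹ atm⁻¹
pCO2 = [CO2*]/KH = 74.4×10^-6 / 4.266×10^-2 = 1.74×10^-3 atm = 1740 μatm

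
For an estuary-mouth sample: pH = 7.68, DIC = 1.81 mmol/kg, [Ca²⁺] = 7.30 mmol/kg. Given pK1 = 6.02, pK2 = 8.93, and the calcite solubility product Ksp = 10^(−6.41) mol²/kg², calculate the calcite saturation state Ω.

α₂ = 1 / (1 + [H⁺]/K2 + [H⁺]²/(K1K2)) = 1 / (1 + 10^+1.25 + 10^-0.41)
   = 1 / (1 + 17.783 + 0.38905) = 1/19.172 = 0.05216
[CO3²⁻] = α₂ × DIC = 0.05216 × 1.81 = 0.09441 mmol/kg
Ksp = 10^(−6.41) = 3.890×10^-7
Ω = [Ca²⁺][CO3²⁻]/Ksp = (7.30×10^-3)(9.441×10^-5) / 3.890×10^-7 = 1.77

Ω = 1.77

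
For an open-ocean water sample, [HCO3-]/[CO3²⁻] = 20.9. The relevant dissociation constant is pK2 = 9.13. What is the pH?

From K2 = [H⁺][CO3²⁻]/[HCO3-]:  pH = pK2 − log₁₀([HCO3-]/[CO3²⁻])
log₁₀(20.9) = +1.320
pH = 9.13 − (+1.320) = 7.81

pH = 7.81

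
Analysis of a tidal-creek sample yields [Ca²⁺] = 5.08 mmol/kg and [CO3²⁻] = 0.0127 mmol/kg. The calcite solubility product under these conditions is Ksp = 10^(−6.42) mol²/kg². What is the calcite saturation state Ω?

Ω = 0.170

Ksp = 10^(−6.42) = 3.802×10^-7
Ω = [Ca²⁺][CO3²⁻]/Ksp = (5.08×10^-3)(0.0127×10^-3) / 3.802×10^-7 = 0.170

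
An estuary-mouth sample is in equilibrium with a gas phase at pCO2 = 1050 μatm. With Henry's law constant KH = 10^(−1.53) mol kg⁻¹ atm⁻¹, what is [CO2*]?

KH = 10^(−1.53) = 2.951×10^-2 mol kg⁻¹ atm⁻¹
[CO2*] = KH · pCO2 = 2.951×10^-2 × 1050×10^-6 atm = 3.10×10^-5 mol/kg

[CO2*] = 31.0 μmol/kg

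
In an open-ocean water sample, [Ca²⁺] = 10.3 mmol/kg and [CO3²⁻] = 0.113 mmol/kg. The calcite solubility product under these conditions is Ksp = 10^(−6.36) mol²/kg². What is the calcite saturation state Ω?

Ksp = 10^(−6.36) = 4.365×10^-7
Ω = [Ca²⁺][CO3²⁻]/Ksp = (10.3×10^-3)(0.113×10^-3) / 4.365×10^-7 = 2.67

Ω = 2.67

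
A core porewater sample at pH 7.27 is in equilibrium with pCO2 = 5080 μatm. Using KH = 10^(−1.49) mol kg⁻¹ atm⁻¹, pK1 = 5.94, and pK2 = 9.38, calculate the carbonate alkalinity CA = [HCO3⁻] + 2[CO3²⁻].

[CO2*] = KH · pCO2 = 10^(−1.49) × 5080×10^-6 = 1.644×10^-4 mol/kg
α₀ = 1/(1 + K1/[H⁺] + K1K2/[H⁺]²) = 1/(1 + 10^+1.33 + 10^-0.78) = 0.04435
DIC = [CO2*]/α₀ = 1.644×10^-4 / 0.04435 = 3.706 mmol/kg
CA = (α₁ + 2α₂)·DIC = (0.9483 + 2×0.007361) × 3.706 = 3.57 mmol/kg

CA = 3.57 mmol/kg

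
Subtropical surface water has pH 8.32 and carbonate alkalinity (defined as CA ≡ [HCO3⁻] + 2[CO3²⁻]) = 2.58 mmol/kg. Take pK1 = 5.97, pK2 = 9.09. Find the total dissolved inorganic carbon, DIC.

CA = [HCO3⁻] + 2[CO3²⁻] = (α₁ + 2α₂)·DIC
At pH 8.32: [H⁺]/K1 = 10^-2.35 = 0.0044668, K2/[H⁺] = 10^-0.77 = 0.16982
α₁ = 1/(1 + 0.0044668 + 0.16982) = 1/1.1743 = 0.8516; α₂ = α₁·K2/[H⁺] = 0.1446
α₁ + 2α₂ = 1.1408
DIC = CA / (α₁ + 2α₂) = 2.58 / 1.1408 = 2.26 mmol/kg

DIC = 2.26 mmol/kg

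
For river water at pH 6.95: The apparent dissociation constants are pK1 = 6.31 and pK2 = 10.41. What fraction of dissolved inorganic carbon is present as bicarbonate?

α₁ = 0.813

α₁ = 1 / (1 + [H⁺]/K1 + K2/[H⁺]) = 1 / (1 + 10^-0.64 + 10^-3.46)
   = 1 / (1 + 0.22909 + 0.00034674) = 1/1.2294 = 0.8134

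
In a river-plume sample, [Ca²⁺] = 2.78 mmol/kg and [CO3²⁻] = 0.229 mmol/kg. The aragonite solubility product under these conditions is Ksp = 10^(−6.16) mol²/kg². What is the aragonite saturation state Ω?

Ksp = 10^(−6.16) = 6.918×10^-7
Ω = [Ca²⁺][CO3²⁻]/Ksp = (2.78×10^-3)(0.229×10^-3) / 6.918×10^-7 = 0.920

Ω = 0.920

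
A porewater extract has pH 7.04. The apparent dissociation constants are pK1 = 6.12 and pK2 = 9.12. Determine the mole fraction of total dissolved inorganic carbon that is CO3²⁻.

α₂ = 0.00737

α₂ = 1 / (1 + [H⁺]/K2 + [H⁺]²/(K1K2)) = 1 / (1 + 10^+2.08 + 10^+1.16)
   = 1 / (1 + 120.23 + 14.454) = 1/135.68 = 0.007370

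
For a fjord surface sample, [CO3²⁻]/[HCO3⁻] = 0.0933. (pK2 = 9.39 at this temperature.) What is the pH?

pH = 8.36

From K2 = [H⁺][CO3²⁻]/[HCO3⁻]:  pH = pK2 + log₁₀([CO3²⁻]/[HCO3⁻])
log₁₀(0.0933) = -1.030
pH = 9.39 + (-1.030) = 8.36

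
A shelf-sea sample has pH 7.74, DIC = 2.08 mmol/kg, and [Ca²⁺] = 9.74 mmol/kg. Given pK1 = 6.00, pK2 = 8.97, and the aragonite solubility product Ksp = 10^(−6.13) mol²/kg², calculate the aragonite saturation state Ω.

Ω = 1.49

α₂ = 1 / (1 + [H⁺]/K2 + [H⁺]²/(K1K2)) = 1 / (1 + 10^+1.23 + 10^-0.51)
   = 1 / (1 + 16.982 + 0.30903) = 1/18.291 = 0.05467
[CO3²⁻] = α₂ × DIC = 0.05467 × 2.08 = 0.1137 mmol/kg
Ksp = 10^(−6.13) = 7.413×10^-7
Ω = [Ca²⁺][CO3²⁻]/Ksp = (9.74×10^-3)(1.137×10^-4) / 7.413×10^-7 = 1.49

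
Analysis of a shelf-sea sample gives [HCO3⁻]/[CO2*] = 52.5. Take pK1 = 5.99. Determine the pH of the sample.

pH = 7.71

From K1 = [H⁺][HCO3⁻]/[CO2*]:  pH = pK1 + log₁₀([HCO3⁻]/[CO2*])
log₁₀(52.5) = +1.720
pH = 5.99 + (+1.720) = 7.71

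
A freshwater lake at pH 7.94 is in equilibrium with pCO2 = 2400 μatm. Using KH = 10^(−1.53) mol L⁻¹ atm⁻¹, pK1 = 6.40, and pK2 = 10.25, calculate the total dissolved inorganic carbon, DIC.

DIC = 2.54 mmol/L

[CO2*] = KH · pCO2 = 10^(−1.53) × 2400×10^-6 = 7.083×10^-5 mol/L
α₀ = 1/(1 + K1/[H⁺] + K1K2/[H⁺]²) = 1/(1 + 10^+1.54 + 10^-0.77) = 0.02790
DIC = [CO2*]/α₀ = 7.083×10^-5 / 0.02790 = 2.54 mmol/L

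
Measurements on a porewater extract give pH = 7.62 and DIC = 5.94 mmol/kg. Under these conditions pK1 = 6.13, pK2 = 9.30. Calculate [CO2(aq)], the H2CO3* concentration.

[CO2*] = 0.182 mmol/kg

α₀ = 1 / (1 + K1/[H⁺] + K1K2/[H⁺]²) = 1 / (1 + 10^+1.49 + 10^-0.19)
   = 1 / (1 + 30.903 + 0.64565) = 1/32.549 = 0.03072
[CO2*] = α₀ × DIC = 0.03072 × 5.94 = 0.182 mmol/kg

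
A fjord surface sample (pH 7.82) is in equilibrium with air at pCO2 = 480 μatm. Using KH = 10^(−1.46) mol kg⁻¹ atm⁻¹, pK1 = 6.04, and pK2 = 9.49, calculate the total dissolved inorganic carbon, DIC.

DIC = 1.04 mmol/kg

[CO2*] = KH · pCO2 = 10^(−1.46) × 480×10^-6 = 1.664×10^-5 mol/kg
α₀ = 1/(1 + K1/[H⁺] + K1K2/[H⁺]²) = 1/(1 + 10^+1.78 + 10^+0.11) = 0.01599
DIC = [CO2*]/α₀ = 1.664×10^-5 / 0.01599 = 1.04 mmol/kg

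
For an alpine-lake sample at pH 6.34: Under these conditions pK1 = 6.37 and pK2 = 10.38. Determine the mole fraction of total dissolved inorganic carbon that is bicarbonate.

α₁ = 1 / (1 + [H⁺]/K1 + K2/[H⁺]) = 1 / (1 + 10^+0.03 + 10^-4.04)
   = 1 / (1 + 1.0715 + 9.1201×10^-5) = 1/2.0716 = 0.4827

α₁ = 0.483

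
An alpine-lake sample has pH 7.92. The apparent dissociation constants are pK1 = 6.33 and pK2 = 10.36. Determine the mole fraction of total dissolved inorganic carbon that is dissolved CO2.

α₀ = 1 / (1 + K1/[H⁺] + K1K2/[H⁺]²) = 1 / (1 + 10^+1.59 + 10^-0.85)
   = 1 / (1 + 38.905 + 0.14125) = 1/40.046 = 0.02497

α₀ = 0.0250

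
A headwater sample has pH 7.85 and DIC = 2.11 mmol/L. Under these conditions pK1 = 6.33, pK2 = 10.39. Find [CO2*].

[CO2*] = 0.0617 mmol/L

α₀ = 1 / (1 + K1/[H⁺] + K1K2/[H⁺]²) = 1 / (1 + 10^+1.52 + 10^-1.02)
   = 1 / (1 + 33.113 + 0.095499) = 1/34.209 = 0.02923
[CO2*] = α₀ × DIC = 0.02923 × 2.11 = 0.0617 mmol/L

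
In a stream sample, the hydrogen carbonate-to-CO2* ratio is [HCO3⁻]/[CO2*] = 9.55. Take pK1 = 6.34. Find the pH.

pH = 7.32

From K1 = [H⁺][HCO3⁻]/[CO2*]:  pH = pK1 + log₁₀([HCO3⁻]/[CO2*])
log₁₀(9.55) = +0.980
pH = 6.34 + (+0.980) = 7.32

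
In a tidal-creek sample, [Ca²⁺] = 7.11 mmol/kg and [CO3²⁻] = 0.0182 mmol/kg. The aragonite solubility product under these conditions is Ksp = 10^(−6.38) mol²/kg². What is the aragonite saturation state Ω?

Ω = 0.310

Ksp = 10^(−6.38) = 4.169×10^-7
Ω = [Ca²⁺][CO3²⁻]/Ksp = (7.11×10^-3)(0.0182×10^-3) / 4.169×10^-7 = 0.310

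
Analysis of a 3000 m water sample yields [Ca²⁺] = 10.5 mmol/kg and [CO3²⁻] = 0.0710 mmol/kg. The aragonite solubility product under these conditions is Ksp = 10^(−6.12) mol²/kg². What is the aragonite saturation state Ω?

Ω = 0.983

Ksp = 10^(−6.12) = 7.586×10^-7
Ω = [Ca²⁺][CO3²⁻]/Ksp = (10.5×10^-3)(0.0710×10^-3) / 7.586×10^-7 = 0.983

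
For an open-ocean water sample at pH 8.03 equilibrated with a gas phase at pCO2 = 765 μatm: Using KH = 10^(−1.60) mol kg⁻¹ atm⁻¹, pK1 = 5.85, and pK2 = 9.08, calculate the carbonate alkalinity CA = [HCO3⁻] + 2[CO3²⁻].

CA = 3.43 mmol/kg

[CO2*] = KH · pCO2 = 10^(−1.60) × 765×10^-6 = 1.922×10^-5 mol/kg
α₀ = 1/(1 + K1/[H⁺] + K1K2/[H⁺]²) = 1/(1 + 10^+2.18 + 10^+1.13) = 0.006030
DIC = [CO2*]/α₀ = 1.922×10^-5 / 0.006030 = 3.187 mmol/kg
CA = (α₁ + 2α₂)·DIC = (0.9126 + 2×0.08134) × 3.187 = 3.43 mmol/kg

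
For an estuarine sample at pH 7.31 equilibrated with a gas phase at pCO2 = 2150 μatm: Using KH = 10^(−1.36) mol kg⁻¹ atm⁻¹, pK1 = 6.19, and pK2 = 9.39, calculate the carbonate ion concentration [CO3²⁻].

[CO2*] = KH · pCO2 = 10^(−1.36) × 2150×10^-6 = 9.385×10^-5 mol/kg
α₀ = 1/(1 + K1/[H⁺] + K1K2/[H⁺]²) = 1/(1 + 10^+1.12 + 10^-0.96) = 0.06997
DIC = [CO2*]/α₀ = 9.385×10^-5 / 0.06997 = 1.341 mmol/kg
[CO3²⁻] = α₂·DIC; α₂ = 0.007672, so [CO3²⁻] = 0.007672 × 1.341 = 0.0103 mmol/kg = 10.3 μmol/kg

[CO3²⁻] = 10.3 μmol/kg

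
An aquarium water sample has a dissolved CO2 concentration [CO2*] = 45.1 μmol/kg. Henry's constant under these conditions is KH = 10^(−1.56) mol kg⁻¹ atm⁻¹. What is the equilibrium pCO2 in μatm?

pCO2 = 1640 μatm

KH = 10^(−1.56) = 2.754×10^-2 mol kg⁻¹ atm⁻¹
pCO2 = [CO2*]/KH = 45.1×10^-6 / 2.754×10^-2 = 1.64×10^-3 atm = 1640 μatm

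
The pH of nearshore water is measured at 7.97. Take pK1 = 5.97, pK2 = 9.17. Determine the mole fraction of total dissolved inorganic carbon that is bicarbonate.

α₁ = 1 / (1 + [H⁺]/K1 + K2/[H⁺]) = 1 / (1 + 10^-2.00 + 10^-1.20)
   = 1 / (1 + 0.010000 + 0.063096) = 1/1.0731 = 0.9319

α₁ = 0.932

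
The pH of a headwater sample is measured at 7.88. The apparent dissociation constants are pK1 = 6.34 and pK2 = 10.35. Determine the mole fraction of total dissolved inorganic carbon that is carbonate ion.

α₂ = 1 / (1 + [H⁺]/K2 + [H⁺]²/(K1K2)) = 1 / (1 + 10^+2.47 + 10^+0.93)
   = 1 / (1 + 295.12 + 8.5114) = 1/304.63 = 0.003283

α₂ = 0.00328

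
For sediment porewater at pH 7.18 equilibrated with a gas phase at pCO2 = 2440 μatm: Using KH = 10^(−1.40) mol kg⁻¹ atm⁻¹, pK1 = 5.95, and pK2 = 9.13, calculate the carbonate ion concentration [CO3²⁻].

[CO3²⁻] = 18.5 μmol/kg

[CO2*] = KH · pCO2 = 10^(−1.40) × 2440×10^-6 = 9.714×10^-5 mol/kg
α₀ = 1/(1 + K1/[H⁺] + K1K2/[H⁺]²) = 1/(1 + 10^+1.23 + 10^-0.72) = 0.05503
DIC = [CO2*]/α₀ = 9.714×10^-5 / 0.05503 = 1.765 mmol/kg
[CO3²⁻] = α₂·DIC; α₂ = 0.01049, so [CO3²⁻] = 0.01049 × 1.765 = 0.0185 mmol/kg = 18.5 μmol/kg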